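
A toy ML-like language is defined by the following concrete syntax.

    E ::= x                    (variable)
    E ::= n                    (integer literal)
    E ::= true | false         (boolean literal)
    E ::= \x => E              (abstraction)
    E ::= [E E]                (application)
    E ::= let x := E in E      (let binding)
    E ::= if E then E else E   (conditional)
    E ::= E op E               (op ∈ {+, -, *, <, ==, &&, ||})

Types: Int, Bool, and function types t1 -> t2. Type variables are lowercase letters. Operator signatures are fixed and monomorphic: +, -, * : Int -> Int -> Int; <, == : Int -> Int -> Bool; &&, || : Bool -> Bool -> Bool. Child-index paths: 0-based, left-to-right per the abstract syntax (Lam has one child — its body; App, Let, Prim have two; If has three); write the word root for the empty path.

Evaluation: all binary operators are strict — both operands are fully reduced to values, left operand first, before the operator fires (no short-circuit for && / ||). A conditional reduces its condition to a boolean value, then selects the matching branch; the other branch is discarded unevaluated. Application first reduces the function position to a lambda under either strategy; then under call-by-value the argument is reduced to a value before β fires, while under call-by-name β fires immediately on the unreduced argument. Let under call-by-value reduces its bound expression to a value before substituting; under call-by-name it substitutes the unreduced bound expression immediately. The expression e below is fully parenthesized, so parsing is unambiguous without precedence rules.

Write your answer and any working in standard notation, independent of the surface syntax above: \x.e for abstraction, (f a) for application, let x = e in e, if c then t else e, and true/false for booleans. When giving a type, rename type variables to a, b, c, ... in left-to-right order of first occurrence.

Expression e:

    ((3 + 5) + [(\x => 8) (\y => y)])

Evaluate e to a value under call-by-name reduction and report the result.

Answer: 16

Trace:
step 0: ((3 + 5) + ((\x.8) (\y.y)))
step 1: [delta@0] (8 + ((\x.8) (\y.y)))
step 2: [beta@1] (8 + 8)
step 3: [delta@root] 16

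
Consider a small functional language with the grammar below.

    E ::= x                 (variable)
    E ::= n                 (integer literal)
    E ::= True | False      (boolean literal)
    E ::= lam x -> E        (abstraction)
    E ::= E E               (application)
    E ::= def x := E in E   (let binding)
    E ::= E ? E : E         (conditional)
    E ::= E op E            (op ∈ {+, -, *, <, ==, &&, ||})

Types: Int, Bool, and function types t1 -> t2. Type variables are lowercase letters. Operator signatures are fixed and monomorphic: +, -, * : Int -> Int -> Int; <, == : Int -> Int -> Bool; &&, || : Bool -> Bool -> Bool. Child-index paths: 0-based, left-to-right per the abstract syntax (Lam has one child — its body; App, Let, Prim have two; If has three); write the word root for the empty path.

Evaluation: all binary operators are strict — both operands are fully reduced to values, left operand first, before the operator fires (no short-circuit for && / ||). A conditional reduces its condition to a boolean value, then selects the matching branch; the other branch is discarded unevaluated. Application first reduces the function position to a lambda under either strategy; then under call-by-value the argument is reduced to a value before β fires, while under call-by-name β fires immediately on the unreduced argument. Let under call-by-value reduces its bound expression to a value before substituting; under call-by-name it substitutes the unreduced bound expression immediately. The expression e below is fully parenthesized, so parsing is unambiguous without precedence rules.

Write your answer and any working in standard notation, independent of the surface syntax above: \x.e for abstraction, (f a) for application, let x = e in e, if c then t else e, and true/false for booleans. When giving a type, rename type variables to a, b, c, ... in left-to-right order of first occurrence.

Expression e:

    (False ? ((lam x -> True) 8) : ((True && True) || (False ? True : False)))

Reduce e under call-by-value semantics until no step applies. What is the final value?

Answer: true

Working:
step 0: (if false then ((\x.true) 8) else ((true && true) || (if false then true else false)))
step 1: [if@root] ((true && true) || (if false then true else false))
step 2: [delta@0] (true || (if false then true else false))
step 3: [if@1] (true || false)
step 4: [delta@root] true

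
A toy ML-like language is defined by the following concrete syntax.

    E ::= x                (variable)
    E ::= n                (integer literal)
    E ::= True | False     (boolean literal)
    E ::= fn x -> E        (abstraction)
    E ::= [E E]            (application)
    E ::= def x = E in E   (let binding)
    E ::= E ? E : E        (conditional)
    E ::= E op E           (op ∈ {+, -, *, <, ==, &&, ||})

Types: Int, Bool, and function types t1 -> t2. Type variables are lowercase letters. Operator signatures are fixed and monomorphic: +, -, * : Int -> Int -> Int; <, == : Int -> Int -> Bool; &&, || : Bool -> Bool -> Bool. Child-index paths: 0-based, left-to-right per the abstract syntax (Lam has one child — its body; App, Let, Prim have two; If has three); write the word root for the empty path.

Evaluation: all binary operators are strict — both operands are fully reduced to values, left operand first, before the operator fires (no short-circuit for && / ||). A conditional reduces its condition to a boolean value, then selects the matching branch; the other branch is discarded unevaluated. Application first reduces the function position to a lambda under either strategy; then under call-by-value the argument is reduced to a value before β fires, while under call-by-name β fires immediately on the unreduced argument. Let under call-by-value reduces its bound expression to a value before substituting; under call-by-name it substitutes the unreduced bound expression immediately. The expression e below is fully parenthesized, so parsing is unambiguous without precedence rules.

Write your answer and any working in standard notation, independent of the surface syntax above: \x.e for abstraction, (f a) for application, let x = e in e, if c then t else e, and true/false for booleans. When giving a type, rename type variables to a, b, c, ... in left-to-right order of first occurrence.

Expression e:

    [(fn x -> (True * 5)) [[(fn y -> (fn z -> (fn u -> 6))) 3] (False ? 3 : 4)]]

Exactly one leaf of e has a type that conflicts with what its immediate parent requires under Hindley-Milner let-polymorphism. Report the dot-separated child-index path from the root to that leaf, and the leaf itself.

Derivation:
  unify Bool ~ Int
  FAIL: mismatch Bool ~ Int

Answer: 0.0.0 : true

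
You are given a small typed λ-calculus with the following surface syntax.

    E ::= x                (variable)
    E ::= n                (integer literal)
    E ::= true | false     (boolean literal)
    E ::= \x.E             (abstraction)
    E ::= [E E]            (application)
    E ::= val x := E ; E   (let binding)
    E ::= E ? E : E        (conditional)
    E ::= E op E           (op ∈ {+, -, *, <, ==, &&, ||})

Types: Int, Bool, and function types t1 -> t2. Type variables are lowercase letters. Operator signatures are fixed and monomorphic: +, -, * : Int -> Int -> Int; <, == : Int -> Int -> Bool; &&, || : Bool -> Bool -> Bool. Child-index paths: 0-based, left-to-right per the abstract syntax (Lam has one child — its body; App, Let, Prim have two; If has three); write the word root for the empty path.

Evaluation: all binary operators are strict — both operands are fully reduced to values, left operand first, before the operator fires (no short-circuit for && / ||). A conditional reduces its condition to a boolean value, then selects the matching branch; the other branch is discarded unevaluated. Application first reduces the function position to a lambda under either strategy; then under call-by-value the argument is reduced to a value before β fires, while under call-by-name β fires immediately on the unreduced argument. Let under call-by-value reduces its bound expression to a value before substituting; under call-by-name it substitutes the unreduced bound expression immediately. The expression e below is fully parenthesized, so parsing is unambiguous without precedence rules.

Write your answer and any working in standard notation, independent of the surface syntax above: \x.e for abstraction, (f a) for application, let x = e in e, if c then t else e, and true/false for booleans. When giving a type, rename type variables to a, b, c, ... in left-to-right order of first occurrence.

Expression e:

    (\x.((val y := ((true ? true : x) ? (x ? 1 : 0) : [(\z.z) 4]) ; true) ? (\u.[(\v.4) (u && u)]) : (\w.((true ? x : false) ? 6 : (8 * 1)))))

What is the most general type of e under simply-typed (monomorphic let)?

Trace:
  unify Bool ~ Bool
x : a
  unify Bool ~ a
  unify Bool ~ Bool
x : Bool
  unify Bool ~ Bool
  unify Int ~ Int
z : b
\z._ : b -> b
  unify b -> b ~ Int -> c
  unify b ~ Int
  unify Int ~ c
_ _ : Int
  unify Int ~ Int
let y : Int
  unify Bool ~ Bool
\v._ : e -> Int
u : d
  unify d ~ Bool
u : Bool
  unify Bool ~ Bool
  unify e -> Int ~ Bool -> f
  unify e ~ Bool
  unify Int ~ f
_ _ : Int
\u._ : Bool -> Int
  unify Bool ~ Bool
x : Bool
  unify Bool ~ Bool
  unify Bool ~ Bool
  unify Int ~ Int
  unify Int ~ Int
  unify Int ~ Int
\w._ : g -> Int
  unify Bool -> Int ~ g -> Int
  unify Bool ~ g
  unify Int ~ Int
\x._ : Bool -> Bool -> Int

Answer: Bool -> Bool -> Int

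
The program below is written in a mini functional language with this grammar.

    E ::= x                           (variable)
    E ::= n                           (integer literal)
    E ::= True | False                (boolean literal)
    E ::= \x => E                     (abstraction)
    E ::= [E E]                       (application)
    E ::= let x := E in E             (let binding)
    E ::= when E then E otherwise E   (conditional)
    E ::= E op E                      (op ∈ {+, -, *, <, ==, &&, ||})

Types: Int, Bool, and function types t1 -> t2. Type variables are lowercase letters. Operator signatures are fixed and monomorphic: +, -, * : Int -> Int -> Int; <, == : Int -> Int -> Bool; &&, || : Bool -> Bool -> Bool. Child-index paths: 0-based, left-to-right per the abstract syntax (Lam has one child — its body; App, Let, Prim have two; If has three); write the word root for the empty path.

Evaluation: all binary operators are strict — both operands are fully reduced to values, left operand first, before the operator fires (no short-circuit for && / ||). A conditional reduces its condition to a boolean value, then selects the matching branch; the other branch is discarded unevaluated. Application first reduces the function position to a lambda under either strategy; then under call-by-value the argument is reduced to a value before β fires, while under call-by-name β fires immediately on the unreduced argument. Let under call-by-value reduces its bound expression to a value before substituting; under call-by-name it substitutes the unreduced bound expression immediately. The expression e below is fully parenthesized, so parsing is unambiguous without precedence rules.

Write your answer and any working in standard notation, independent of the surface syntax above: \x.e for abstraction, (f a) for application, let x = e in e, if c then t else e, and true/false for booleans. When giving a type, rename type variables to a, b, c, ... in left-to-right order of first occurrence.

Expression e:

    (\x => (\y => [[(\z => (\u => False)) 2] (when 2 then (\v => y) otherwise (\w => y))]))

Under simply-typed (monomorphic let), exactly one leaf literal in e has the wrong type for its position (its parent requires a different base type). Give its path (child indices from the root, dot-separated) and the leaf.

Answer: 0.0.1.0 : 2

Trace:
\u._ : d -> Bool
\z._ : c -> d -> Bool
  unify c -> d -> Bool ~ Int -> e
  unify c ~ Int
  unify d -> Bool ~ e
_ _ : d -> Bool
  unify Int ~ Bool
  FAIL: mismatch Int ~ Bool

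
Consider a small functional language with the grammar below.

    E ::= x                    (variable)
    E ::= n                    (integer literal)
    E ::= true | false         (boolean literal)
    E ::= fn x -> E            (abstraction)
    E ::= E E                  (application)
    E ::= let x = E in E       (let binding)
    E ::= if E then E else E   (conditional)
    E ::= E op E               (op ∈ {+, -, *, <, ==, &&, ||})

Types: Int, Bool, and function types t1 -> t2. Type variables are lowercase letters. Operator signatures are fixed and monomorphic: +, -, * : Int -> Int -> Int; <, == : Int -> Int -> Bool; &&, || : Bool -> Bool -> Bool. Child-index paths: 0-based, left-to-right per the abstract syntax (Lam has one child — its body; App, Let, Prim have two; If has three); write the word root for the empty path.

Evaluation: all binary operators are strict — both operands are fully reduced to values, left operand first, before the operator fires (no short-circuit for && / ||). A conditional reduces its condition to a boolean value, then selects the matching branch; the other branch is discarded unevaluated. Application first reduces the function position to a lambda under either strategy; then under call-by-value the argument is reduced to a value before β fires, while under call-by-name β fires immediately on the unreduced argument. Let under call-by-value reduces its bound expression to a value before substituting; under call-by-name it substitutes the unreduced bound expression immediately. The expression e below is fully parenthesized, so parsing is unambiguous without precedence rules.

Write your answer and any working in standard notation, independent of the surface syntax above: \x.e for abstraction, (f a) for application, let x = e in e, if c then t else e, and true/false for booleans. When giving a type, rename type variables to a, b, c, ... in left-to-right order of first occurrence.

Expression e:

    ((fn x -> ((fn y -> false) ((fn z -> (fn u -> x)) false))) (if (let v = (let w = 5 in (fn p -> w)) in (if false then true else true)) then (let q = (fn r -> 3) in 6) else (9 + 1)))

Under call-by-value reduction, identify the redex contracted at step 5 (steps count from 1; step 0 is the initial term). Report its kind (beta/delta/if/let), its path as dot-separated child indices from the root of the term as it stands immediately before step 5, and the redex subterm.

Answer: let at 1 : (let q = (\r.3) in 6)

Working:
step 0: ((\x.((\y.false) ((\z.(\u.x)) false))) (if (let v = (let w = 5 in (\p.w)) in (if false then true else true)) then (let q = (\r.3) in 6) else (9 + 1)))
step 1: [let@1.0.0] ((\x.((\y.false) ((\z.(\u.x)) false))) (if (let v = (\p.5) in (if false then true else true)) then (let q = (\r.3) in 6) else (9 + 1)))
step 2: [let@1.0] ((\x.((\y.false) ((\z.(\u.x)) false))) (if (if false then true else true) then (let q = (\r.3) in 6) else (9 + 1)))
step 3: [if@1.0] ((\x.((\y.false) ((\z.(\u.x)) false))) (if true then (let q = (\r.3) in 6) else (9 + 1)))
step 4: [if@1] ((\x.((\y.false) ((\z.(\u.x)) false))) (let q = (\r.3) in 6))
step 5: [let@1] ((\x.((\y.false) ((\z.(\u.x)) false))) 6)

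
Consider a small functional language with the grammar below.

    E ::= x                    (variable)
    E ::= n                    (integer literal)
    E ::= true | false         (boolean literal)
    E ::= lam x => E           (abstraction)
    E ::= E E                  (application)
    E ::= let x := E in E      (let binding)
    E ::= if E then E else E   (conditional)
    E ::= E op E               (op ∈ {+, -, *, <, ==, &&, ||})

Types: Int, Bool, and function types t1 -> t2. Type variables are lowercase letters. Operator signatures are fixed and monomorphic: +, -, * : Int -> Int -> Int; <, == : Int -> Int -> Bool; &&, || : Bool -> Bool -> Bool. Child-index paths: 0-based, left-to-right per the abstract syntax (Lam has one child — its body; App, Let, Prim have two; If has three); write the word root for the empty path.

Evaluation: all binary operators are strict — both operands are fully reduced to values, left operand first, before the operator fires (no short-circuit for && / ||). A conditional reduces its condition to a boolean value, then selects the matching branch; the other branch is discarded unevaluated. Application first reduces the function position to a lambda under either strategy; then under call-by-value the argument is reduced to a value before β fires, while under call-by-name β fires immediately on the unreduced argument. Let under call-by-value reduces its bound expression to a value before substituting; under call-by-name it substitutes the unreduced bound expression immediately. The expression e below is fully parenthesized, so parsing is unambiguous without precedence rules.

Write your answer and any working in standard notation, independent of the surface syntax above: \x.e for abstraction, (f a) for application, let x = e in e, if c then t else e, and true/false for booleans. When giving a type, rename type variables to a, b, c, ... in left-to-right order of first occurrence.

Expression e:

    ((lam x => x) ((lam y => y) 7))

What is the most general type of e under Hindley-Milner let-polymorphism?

Working:
x : a
\x._ : a -> a
y : b
\y._ : b -> b
  unify b -> b ~ Int -> c
  unify b ~ Int
  unify Int ~ c
_ _ : Int
  unify a -> a ~ Int -> d
  unify a ~ Int
  unify Int ~ d
_ _ : Int

Answer: Int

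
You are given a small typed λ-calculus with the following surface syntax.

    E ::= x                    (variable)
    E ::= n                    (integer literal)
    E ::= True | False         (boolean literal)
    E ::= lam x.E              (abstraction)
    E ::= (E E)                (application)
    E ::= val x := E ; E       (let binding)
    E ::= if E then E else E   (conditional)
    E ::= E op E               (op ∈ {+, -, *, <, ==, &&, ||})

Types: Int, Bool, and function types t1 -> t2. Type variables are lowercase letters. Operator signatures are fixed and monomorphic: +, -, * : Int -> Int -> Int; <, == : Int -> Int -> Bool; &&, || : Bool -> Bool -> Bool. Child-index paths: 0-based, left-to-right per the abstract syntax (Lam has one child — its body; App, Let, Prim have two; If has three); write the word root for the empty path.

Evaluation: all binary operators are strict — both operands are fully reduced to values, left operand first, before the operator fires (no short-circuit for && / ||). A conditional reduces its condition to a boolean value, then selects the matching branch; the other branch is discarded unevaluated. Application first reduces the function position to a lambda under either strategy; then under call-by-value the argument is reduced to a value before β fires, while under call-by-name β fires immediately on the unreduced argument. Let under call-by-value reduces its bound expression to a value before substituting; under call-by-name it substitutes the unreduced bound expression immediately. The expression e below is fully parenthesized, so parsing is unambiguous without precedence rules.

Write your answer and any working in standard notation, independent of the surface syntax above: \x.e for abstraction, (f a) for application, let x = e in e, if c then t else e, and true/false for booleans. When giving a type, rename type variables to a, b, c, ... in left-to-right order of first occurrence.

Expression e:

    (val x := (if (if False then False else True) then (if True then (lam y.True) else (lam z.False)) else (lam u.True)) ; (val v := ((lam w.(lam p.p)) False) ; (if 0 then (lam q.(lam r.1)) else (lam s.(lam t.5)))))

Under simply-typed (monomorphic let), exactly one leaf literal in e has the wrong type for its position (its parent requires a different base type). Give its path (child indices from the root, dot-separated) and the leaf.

Answer: 1.1.0 : 0

Derivation:
  unify Bool ~ Bool
  unify Bool ~ Bool
  unify Bool ~ Bool
  unify Bool ~ Bool
\y._ : a -> Bool
\z._ : b -> Bool
  unify a -> Bool ~ b -> Bool
  unify a ~ b
  unify Bool ~ Bool
\u._ : c -> Bool
  unify b -> Bool ~ c -> Bool
  unify b ~ c
  unify Bool ~ Bool
let x : c -> Bool
p : e
\p._ : e -> e
\w._ : d -> e -> e
  unify d -> e -> e ~ Bool -> f
  unify d ~ Bool
  unify e -> e ~ f
_ _ : e -> e
let v : e -> e
  unify Int ~ Bool
  FAIL: mismatch Int ~ Bool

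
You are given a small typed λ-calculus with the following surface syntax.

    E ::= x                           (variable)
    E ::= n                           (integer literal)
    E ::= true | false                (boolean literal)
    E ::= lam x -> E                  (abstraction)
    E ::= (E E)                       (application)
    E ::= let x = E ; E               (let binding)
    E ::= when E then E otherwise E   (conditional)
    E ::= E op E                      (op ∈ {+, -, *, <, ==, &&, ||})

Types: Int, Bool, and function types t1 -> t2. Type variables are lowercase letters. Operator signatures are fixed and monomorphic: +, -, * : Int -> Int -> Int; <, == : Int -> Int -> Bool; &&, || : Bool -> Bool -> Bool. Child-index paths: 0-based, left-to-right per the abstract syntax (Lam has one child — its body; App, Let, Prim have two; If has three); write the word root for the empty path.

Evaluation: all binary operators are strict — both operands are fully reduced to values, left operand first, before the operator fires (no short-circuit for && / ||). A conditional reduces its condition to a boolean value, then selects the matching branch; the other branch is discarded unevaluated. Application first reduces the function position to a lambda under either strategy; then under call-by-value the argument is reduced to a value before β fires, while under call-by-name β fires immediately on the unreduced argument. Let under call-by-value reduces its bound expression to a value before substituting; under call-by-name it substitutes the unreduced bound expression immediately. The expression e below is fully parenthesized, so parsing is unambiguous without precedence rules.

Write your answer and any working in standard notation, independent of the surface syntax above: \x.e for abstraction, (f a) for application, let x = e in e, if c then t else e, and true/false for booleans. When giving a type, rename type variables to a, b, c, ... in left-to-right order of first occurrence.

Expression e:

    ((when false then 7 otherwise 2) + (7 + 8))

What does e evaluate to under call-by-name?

Derivation:
step 0: ((if false then 7 else 2) + (7 + 8))
step 1: [if@0] (2 + (7 + 8))
step 2: [delta@1] (2 + 15)
step 3: [delta@root] 17

Answer: 17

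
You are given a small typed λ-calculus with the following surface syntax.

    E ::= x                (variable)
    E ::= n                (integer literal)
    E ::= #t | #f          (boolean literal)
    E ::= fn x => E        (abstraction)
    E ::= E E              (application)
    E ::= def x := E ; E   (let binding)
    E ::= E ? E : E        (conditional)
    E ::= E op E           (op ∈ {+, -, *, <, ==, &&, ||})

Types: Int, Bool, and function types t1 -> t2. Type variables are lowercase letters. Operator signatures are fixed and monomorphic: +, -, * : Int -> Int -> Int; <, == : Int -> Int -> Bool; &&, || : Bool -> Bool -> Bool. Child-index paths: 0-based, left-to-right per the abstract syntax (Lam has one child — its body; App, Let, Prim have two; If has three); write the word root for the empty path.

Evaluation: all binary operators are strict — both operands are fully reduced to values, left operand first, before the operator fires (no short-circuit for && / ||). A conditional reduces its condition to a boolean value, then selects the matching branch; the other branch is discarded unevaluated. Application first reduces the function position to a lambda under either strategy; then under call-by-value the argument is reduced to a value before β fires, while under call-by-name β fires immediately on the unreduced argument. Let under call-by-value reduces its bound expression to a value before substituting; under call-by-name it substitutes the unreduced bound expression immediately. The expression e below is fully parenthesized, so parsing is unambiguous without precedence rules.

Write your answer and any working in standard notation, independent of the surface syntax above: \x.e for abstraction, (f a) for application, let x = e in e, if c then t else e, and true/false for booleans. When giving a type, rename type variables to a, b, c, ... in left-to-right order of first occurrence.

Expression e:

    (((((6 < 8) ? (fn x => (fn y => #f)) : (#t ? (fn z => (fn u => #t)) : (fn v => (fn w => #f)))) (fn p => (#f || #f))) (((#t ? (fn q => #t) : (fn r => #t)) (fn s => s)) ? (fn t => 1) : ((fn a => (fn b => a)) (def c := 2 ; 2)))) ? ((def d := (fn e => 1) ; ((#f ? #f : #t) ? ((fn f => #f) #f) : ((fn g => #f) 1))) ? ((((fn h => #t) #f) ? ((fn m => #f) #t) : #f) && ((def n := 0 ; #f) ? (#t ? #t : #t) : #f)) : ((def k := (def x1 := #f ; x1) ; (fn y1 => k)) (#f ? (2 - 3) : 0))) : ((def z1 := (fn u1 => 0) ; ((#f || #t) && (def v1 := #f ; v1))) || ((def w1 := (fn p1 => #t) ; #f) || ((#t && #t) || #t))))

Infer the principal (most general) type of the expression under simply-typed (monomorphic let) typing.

Answer: Bool

Derivation:
  unify Int ~ Int
  unify Int ~ Int
  unify Bool ~ Bool
\y._ : b -> Bool
\x._ : a -> b -> Bool
  unify Bool ~ Bool
\u._ : d -> Bool
\z._ : c -> d -> Bool
\w._ : f -> Bool
\v._ : e -> f -> Bool
  unify c -> d -> Bool ~ e -> f -> Bool
  unify c ~ e
  unify d -> Bool ~ f -> Bool
  unify d ~ f
  unify Bool ~ Bool
  unify a -> b -> Bool ~ e -> f -> Bool
  unify a ~ e
  unify b -> Bool ~ f -> Bool
  unify b ~ f
  unify Bool ~ Bool
  unify Bool ~ Bool
  unify Bool ~ Bool
\p._ : g -> Bool
  unify e -> f -> Bool ~ (g -> Bool) -> h
  unify e ~ g -> Bool
  unify f -> Bool ~ h
_ _ : f -> Bool
  unify Bool ~ Bool
\q._ : i -> Bool
\r._ : j -> Bool
  unify i -> Bool ~ j -> Bool
  unify i ~ j
  unify Bool ~ Bool
s : k
\s._ : k -> k
  unify j -> Bool ~ (k -> k) -> l
  unify j ~ k -> k
  unify Bool ~ l
_ _ : Bool
  unify Bool ~ Bool
\t._ : m -> Int
a : n
\b._ : o -> n
\a._ : n -> o -> n
let c : Int
  unify n -> o -> n ~ Int -> p
  unify n ~ Int
  unify o -> Int ~ p
_ _ : o -> Int
  unify m -> Int ~ o -> Int
  unify m ~ o
  unify Int ~ Int
  unify f -> Bool ~ (o -> Int) -> q
  unify f ~ o -> Int
  unify Bool ~ q
_ _ : Bool
  unify Bool ~ Bool
\e._ : r -> Int
let d : r -> Int
  unify Bool ~ Bool
  unify Bool ~ Bool
  unify Bool ~ Bool
\f._ : s -> Bool
  unify s -> Bool ~ Bool -> t
  unify s ~ Bool
  unify Bool ~ t
_ _ : Bool
\g._ : u -> Bool
  unify u -> Bool ~ Int -> v
  unify u ~ Int
  unify Bool ~ v
_ _ : Bool
  unify Bool ~ Bool
  unify Bool ~ Bool
\h._ : w -> Bool
  unify w -> Bool ~ Bool -> x
  unify w ~ Bool
  unify Bool ~ x
_ _ : Bool
  unify Bool ~ Bool
\m._ : y -> Bool
  unify y -> Bool ~ Bool -> z
  unify y ~ Bool
  unify Bool ~ z
_ _ : Bool
  unify Bool ~ Bool
  unify Bool ~ Bool
let n : Int
  unify Bool ~ Bool
  unify Bool ~ Bool
  unify Bool ~ Bool
  unify Bool ~ Bool
  unify Bool ~ Bool
let x1 : Bool
x1 : Bool
let k : Bool
k : Bool
\y1._ : t26 -> Bool
  unify Bool ~ Bool
  unify Int ~ Int
  unify Int ~ Int
  unify Int ~ Int
  unify t26 -> Bool ~ Int -> t27
  unify t26 ~ Int
  unify Bool ~ t27
_ _ : Bool
  unify Bool ~ Bool
\u1._ : t28 -> Int
let z1 : t28 -> Int
  unify Bool ~ Bool
  unify Bool ~ Bool
  unify Bool ~ Bool
let v1 : Bool
v1 : Bool
  unify Bool ~ Bool
  unify Bool ~ Bool
\p1._ : t29 -> Bool
let w1 : t29 -> Bool
  unify Bool ~ Bool
  unify Bool ~ Bool
  unify Bool ~ Bool
  unify Bool ~ Bool
  unify Bool ~ Bool
  unify Bool ~ Bool
  unify Bool ~ Bool
  unify Bool ~ Bool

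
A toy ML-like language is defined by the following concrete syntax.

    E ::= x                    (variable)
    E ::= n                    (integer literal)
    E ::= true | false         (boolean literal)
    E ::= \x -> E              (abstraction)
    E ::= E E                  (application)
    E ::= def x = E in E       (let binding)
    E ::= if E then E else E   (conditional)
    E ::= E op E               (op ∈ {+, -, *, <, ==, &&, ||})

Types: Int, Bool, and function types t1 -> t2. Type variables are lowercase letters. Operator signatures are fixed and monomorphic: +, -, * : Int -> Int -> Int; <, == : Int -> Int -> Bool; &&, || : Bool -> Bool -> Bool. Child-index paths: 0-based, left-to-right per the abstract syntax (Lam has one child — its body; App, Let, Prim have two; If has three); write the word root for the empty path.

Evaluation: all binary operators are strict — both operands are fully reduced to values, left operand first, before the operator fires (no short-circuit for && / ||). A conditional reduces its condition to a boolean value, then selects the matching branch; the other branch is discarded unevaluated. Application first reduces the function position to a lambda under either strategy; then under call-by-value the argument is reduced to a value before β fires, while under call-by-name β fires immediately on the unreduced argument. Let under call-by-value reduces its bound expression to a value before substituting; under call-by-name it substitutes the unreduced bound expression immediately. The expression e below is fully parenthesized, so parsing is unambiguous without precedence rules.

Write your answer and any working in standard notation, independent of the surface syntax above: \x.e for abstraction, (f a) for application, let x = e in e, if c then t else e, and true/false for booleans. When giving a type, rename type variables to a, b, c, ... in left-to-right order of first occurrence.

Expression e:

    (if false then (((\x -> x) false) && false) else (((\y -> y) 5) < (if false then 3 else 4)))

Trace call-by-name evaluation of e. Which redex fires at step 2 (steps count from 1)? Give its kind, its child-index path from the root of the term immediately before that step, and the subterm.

Answer: beta at 0 : ((\y.y) 5)

Derivation:
step 0: (if false then (((\x.x) false) && false) else (((\y.y) 5) < (if false then 3 else 4)))
step 1: [if@root] (((\y.y) 5) < (if false then 3 else 4))
step 2: [beta@0] (5 < (if false then 3 else 4))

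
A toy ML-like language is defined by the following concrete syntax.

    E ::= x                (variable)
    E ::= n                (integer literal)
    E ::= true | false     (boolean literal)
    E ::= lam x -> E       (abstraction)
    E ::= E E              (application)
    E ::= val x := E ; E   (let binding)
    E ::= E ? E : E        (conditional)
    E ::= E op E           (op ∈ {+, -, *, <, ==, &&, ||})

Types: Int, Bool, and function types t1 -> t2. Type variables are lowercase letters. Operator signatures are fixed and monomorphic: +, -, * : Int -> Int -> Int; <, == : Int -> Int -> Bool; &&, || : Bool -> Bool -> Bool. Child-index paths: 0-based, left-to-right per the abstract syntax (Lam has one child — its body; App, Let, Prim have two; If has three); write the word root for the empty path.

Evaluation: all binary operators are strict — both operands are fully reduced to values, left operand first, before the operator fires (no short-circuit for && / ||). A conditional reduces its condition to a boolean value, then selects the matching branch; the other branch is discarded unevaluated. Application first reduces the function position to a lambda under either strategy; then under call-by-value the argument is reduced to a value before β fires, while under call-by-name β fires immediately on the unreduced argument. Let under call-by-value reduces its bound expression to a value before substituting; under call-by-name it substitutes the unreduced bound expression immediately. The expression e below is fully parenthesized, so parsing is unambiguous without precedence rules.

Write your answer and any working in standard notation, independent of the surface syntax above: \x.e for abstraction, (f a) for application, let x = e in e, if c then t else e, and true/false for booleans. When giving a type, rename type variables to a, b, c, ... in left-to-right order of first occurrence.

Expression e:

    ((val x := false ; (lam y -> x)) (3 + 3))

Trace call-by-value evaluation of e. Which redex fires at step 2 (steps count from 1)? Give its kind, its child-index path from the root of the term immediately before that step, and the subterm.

Answer: delta at 1 : (3 + 3)

Working:
step 0: ((let x = false in (\y.x)) (3 + 3))
step 1: [let@0] ((\y.false) (3 + 3))
step 2: [delta@1] ((\y.false) 6)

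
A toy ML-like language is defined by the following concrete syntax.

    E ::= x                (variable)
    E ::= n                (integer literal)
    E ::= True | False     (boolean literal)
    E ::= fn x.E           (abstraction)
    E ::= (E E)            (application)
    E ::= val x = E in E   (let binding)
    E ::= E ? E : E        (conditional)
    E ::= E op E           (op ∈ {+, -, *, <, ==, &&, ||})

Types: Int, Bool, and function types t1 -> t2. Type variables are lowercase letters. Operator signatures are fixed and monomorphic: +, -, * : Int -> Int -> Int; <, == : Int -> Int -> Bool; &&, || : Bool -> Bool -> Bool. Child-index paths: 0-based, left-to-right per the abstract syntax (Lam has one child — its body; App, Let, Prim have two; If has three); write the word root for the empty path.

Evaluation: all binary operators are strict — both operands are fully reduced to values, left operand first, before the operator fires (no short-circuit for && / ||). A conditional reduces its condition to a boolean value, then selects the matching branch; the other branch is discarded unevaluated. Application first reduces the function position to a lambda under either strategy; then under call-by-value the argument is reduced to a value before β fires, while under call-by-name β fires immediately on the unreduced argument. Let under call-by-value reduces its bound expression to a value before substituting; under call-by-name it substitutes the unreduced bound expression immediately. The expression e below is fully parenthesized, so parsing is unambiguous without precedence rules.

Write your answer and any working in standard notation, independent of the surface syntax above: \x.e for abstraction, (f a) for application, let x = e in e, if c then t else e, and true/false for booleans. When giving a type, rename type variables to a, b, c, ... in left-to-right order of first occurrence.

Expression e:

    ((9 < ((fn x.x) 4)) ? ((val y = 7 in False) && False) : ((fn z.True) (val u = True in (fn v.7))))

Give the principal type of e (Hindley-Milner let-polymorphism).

Derivation:
  unify Int ~ Int
x : a
\x._ : a -> a
  unify a -> a ~ Int -> b
  unify a ~ Int
  unify Int ~ b
_ _ : Int
  unify Int ~ Int
  unify Bool ~ Bool
let y : Int
  unify Bool ~ Bool
  unify Bool ~ Bool
\z._ : c -> Bool
let u : Bool
\v._ : d -> Int
  unify c -> Bool ~ (d -> Int) -> e
  unify c ~ d -> Int
  unify Bool ~ e
_ _ : Bool
  unify Bool ~ Bool

Answer: Bool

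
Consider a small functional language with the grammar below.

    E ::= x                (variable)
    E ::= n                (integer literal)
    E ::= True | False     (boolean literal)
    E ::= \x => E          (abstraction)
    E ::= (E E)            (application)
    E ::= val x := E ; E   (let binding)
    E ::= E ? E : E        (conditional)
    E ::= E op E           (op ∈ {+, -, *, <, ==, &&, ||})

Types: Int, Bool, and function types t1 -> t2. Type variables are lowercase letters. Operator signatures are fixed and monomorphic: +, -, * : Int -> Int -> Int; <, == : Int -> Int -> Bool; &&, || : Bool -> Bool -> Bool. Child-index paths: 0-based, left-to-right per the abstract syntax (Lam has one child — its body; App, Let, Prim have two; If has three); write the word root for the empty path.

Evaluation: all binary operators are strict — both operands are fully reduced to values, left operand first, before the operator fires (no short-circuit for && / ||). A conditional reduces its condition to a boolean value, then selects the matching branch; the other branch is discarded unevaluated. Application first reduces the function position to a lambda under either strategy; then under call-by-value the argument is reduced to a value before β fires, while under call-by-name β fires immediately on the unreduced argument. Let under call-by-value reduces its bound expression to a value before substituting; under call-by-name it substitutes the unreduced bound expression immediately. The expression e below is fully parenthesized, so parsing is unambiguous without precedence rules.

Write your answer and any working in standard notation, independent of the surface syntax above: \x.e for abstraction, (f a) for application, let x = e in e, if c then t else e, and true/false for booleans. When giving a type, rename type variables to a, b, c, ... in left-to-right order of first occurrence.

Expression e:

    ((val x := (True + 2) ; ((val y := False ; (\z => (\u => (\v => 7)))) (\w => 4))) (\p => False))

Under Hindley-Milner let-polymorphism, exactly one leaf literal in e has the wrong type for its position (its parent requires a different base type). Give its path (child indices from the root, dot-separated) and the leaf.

Working:
  unify Bool ~ Int
  FAIL: mismatch Bool ~ Int

Answer: 0.0.0 : true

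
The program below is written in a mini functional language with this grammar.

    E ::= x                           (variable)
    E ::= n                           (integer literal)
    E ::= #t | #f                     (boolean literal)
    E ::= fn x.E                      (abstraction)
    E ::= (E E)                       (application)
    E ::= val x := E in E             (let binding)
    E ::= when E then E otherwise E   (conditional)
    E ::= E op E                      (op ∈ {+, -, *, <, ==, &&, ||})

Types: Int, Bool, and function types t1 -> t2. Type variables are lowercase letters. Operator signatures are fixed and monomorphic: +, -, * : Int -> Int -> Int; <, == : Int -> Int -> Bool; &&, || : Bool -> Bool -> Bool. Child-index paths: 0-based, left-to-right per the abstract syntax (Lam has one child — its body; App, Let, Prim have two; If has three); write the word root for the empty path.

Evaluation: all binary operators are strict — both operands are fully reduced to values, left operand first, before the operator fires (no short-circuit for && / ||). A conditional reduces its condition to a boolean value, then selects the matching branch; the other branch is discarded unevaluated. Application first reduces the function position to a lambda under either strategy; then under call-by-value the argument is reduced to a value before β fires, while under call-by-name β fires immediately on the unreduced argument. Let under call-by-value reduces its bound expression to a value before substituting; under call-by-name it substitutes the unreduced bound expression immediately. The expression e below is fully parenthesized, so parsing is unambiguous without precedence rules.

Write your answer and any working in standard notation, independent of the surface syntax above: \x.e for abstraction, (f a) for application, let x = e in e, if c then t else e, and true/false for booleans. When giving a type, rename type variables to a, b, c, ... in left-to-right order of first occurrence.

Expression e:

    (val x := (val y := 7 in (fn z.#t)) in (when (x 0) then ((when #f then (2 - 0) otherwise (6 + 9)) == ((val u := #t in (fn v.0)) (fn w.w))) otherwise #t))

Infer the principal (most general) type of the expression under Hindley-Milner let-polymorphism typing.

Answer: Bool

Working:
let y : Int
\z._ : a -> Bool
let x : forall. a -> Bool
x : b -> Bool
  unify b -> Bool ~ Int -> c
  unify b ~ Int
  unify Bool ~ c
_ _ : Bool
  unify Bool ~ Bool
  unify Bool ~ Bool
  unify Int ~ Int
  unify Int ~ Int
  unify Int ~ Int
  unify Int ~ Int
  unify Int ~ Int
  unify Int ~ Int
let u : Bool
\v._ : d -> Int
w : e
\w._ : e -> e
  unify d -> Int ~ (e -> e) -> f
  unify d ~ e -> e
  unify Int ~ f
_ _ : Int
  unify Int ~ Int
  unify Bool ~ Bool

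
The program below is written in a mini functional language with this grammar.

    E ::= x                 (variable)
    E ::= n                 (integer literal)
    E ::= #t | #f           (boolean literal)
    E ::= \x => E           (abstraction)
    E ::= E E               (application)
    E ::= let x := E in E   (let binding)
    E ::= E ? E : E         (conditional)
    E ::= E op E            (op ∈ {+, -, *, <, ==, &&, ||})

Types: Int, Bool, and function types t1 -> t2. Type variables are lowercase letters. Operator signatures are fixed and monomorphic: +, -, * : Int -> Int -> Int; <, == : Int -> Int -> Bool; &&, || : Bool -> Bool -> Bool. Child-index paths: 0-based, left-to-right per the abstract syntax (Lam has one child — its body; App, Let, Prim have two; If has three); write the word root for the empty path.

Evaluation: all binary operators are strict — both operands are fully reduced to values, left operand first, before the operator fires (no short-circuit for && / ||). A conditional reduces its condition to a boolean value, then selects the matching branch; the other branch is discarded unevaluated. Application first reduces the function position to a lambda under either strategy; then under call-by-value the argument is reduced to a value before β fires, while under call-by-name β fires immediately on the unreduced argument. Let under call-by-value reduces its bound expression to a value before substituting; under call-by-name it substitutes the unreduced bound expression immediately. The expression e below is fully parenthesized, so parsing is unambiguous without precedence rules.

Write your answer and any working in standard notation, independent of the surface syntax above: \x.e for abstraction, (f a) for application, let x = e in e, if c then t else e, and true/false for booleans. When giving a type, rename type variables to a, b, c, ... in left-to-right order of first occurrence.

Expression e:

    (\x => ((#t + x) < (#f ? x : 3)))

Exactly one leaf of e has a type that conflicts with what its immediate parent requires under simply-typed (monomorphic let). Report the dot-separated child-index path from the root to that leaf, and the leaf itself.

Answer: 0.0.0 : true

Derivation:
  unify Bool ~ Int
  FAIL: mismatch Bool ~ Int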